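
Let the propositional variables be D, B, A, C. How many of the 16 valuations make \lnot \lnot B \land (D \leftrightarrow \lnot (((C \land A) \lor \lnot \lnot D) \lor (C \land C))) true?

2

Initial set: {(\lnot \lnot B \land (D \leftrightarrow \lnot (((C \land A) \lor \lnot \lnot D) \lor (C \land C))))}.
(\lnot \lnot B \land (D \leftrightarrow \lnot (((C \land A) \lor \lnot \lnot D) \lor (C \land C)))): α-rule — add \lnot \lnot B, (D \leftrightarrow \lnot (((C \land A) \lor \lnot \lnot D) \lor (C \land C))).
\lnot \lnot B: drop double negation, giving B.
(D \leftrightarrow \lnot (((C \land A) \lor \lnot \lnot D) \lor (C \land C))): β-rule — branch into D, \lnot (((C \land A) \lor \lnot \lnot D) \lor (C \land C))  //  \lnot D, \lnot \lnot (((C \land A) \lor \lnot \lnot D) \lor (C \land C)).
  branch 1 (add D, \lnot (((C \land A) \lor \lnot \lnot D) \lor (C \land C))):
    \lnot (((C \land A) \lor \lnot \lnot D) \lor (C \land C)): α-rule — add \lnot ((C \land A) \lor \lnot \lnot D), \lnot (C \land C).
    \lnot ((C \land A) \lor \lnot \lnot D): α-rule — add \lnot (C \land A), \lnot \lnot \lnot D.
    \lnot \lnot \lnot D: drop double negation, giving \lnot D.
    × closes — contains both D and \lnot D.
  branch 2 (add \lnot D, \lnot \lnot (((C \land A) \lor \lnot \lnot D) \lor (C \land C))):
    \lnot \lnot (((C \land A) \lor \lnot \lnot D) \lor (C \land C)): β-rule — branch into ((C \land A) \lor \lnot \lnot D)  //  (C \land C).
      branch 2.1 (add ((C \land A) \lor \lnot \lnot D)):
        ((C \land A) \lor \lnot \lnot D): β-rule — branch into (C \land A)  //  \lnot \lnot D.
          branch 2.1.1 (add (C \land A)):
            (C \land A): α-rule — add C, A.
            ○ open, literals {A=T, B=T, C=T, D=F}.
          branch 2.1.2 (add \lnot \lnot D):
            \lnot \lnot D: drop double negation, giving D.
            × closes — contains both D and \lnot D.
      branch 2.2 (add (C \land C)):
        (C \land C): α-rule — add C, C.
        ○ open, literals {B=T, C=T, D=F}.
2 branches closed, 2 open.
Each open branch fixes some atoms; the unmentioned ones are free. Counting distinct full assignments: branch {A=T, B=T, C=T, D=F} (none free) contributes 1 new; branch {B=T, C=T, D=F} (A) contributes 1 new. Total: 2.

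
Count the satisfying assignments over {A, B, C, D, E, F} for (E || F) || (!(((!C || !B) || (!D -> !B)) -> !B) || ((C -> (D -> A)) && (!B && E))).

54

Initial set: {((E || F) || (!(((!C || !B) || (!D -> !B)) -> !B) || ((C -> (D -> A)) && (!B && E))))}.
((E || F) || (!(((!C || !B) || (!D -> !B)) -> !B) || ((C -> (D -> A)) && (!B && E)))): β-rule — branch into (E || F)  //  (!(((!C || !B) || (!D -> !B)) -> !B) || ((C -> (D -> A)) && (!B && E))).
  branch 1 (add (E || F)):
    (E || F): β-rule — branch into E  //  F.
      branch 1.1 (add E):
        ○ open, literals {E=true}.
      branch 1.2 (add F):
        ○ open, literals {F=true}.
  branch 2 (add (!(((!C || !B) || (!D -> !B)) -> !B) || ((C -> (D -> A)) && (!B && E)))):
    (!(((!C || !B) || (!D -> !B)) -> !B) || ((C -> (D -> A)) && (!B && E))): β-rule — branch into !(((!C || !B) || (!D -> !B)) -> !B)  //  ((C -> (D -> A)) && (!B && E)).
      branch 2.1 (add !(((!C || !B) || (!D -> !B)) -> !B)):
        !(((!C || !B) || (!D -> !B)) -> !B): α-rule — add ((!C || !B) || (!D -> !B)), !!B.
        ((!C || !B) || (!D -> !B)): β-rule — branch into (!C || !B)  //  (!D -> !B).
          branch 2.1.1 (add (!C || !B)):
            (!C || !B): β-rule — branch into !C  //  !B.
              branch 2.1.1.1 (add !C):
                ○ open, literals {B=true, C=false}.
              branch 2.1.1.2 (add !B):
                × closes — contains both B and !B.
          branch 2.1.2 (add (!D -> !B)):
            (!D -> !B): β-rule — branch into !!D  //  !B.
              branch 2.1.2.1 (add !!D):
                ○ open, literals {B=true, D=true}.
              branch 2.1.2.2 (add !B):
                × closes — contains both B and !B.
      branch 2.2 (add ((C -> (D -> A)) && (!B && E))):
        ((C -> (D -> A)) && (!B && E)): α-rule — add (C -> (D -> A)), (!B && E).
        (!B && E): α-rule — add !B, E.
        (C -> (D -> A)): β-rule — branch into !C  //  (D -> A).
          branch 2.2.1 (add !C):
            ○ open, literals {B=false, C=false, E=true}.
          branch 2.2.2 (add (D -> A)):
            (D -> A): β-rule — branch into !D  //  A.
              branch 2.2.2.1 (add !D):
                ○ open, literals {B=false, D=false, E=true}.
              branch 2.2.2.2 (add A):
                ○ open, literals {A=true, B=false, E=true}.
2 branches closed, 7 open.
Each open branch fixes some atoms; the unmentioned ones are free. Counting distinct full assignments: branch {E=true} (A, B, C, D, F) contributes 32 new; branch {F=true} (A, B, C, D, E) contributes 16 new; branch {B=true, C=false} (A, D, E, F) contributes 4 new; branch {B=true, D=true} (A, C, E, F) contributes 2 new; branch {B=false, C=false, E=true} (A, D, F) contributes 0 new; branch {B=false, D=false, E=true} (A, C, F) contributes 0 new; branch {A=true, B=false, E=true} (C, D, F) contributes 0 new. Total: 54.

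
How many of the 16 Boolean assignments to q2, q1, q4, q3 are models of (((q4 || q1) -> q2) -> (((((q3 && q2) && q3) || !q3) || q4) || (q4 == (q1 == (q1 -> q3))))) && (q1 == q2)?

Initial set: {((((q4 || q1) -> q2) -> (((((q3 && q2) && q3) || !q3) || q4) || (q4 == (q1 == (q1 -> q3))))) && (q1 == q2))}.
((((q4 || q1) -> q2) -> (((((q3 && q2) && q3) || !q3) || q4) || (q4 == (q1 == (q1 -> q3))))) && (q1 == q2)): α-rule — add (((q4 || q1) -> q2) -> (((((q3 && q2) && q3) || !q3) || q4) || (q4 == (q1 == (q1 -> q3))))), (q1 == q2).
(((q4 || q1) -> q2) -> (((((q3 && q2) && q3) || !q3) || q4) || (q4 == (q1 == (q1 -> q3))))): β-rule — branch into !((q4 || q1) -> q2)  //  (((((q3 && q2) && q3) || !q3) || q4) || (q4 == (q1 == (q1 -> q3)))).
  branch 1 (add !((q4 || q1) -> q2)):
    !((q4 || q1) -> q2): α-rule — add (q4 || q1), !q2.
    (q1 == q2): β-rule — branch into q1, q2  //  !q1, !q2.
      branch 1.1 (add q1, q2):
        × closes — contains both q2 and !q2.
      branch 1.2 (add !q1, !q2):
        (q4 || q1): β-rule — branch into q4  //  q1.
          branch 1.2.1 (add q4):
            ○ open, literals {q1=false, q2=false, q4=true}.
          branch 1.2.2 (add q1):
            × closes — contains both q1 and !q1.
  branch 2 (add (((((q3 && q2) && q3) || !q3) || q4) || (q4 == (q1 == (q1 -> q3))))):
    (q1 == q2): β-rule — branch into q1, q2  //  !q1, !q2.
      branch 2.1 (add q1, q2):
        (((((q3 && q2) && q3) || !q3) || q4) || (q4 == (q1 == (q1 -> q3)))): β-rule — branch into ((((q3 && q2) && q3) || !q3) || q4)  //  (q4 == (q1 == (q1 -> q3))).
          branch 2.1.1 (add ((((q3 && q2) && q3) || !q3) || q4)):
            ((((q3 && q2) && q3) || !q3) || q4): β-rule — branch into (((q3 && q2) && q3) || !q3)  //  q4.
              branch 2.1.1.1 (add (((q3 && q2) && q3) || !q3)):
                (((q3 && q2) && q3) || !q3): β-rule — branch into ((q3 && q2) && q3)  //  !q3.
                  branch 2.1.1.1.1 (add ((q3 && q2) && q3)):
                    ((q3 && q2) && q3): α-rule — add (q3 && q2), q3.
                    (q3 && q2): α-rule — add q3, q2.
                    ○ open, literals {q1=true, q2=true, q3=true}.
                  branch 2.1.1.1.2 (add !q3):
                    ○ open, literals {q1=true, q2=true, q3=false}.
              branch 2.1.1.2 (add q4):
                ○ open, literals {q1=true, q2=true, q4=true}.
          branch 2.1.2 (add (q4 == (q1 == (q1 -> q3)))):
            (q4 == (q1 == (q1 -> q3))): β-rule — branch into q4, (q1 == (q1 -> q3))  //  !q4, !(q1 == (q1 -> q3)).
              branch 2.1.2.1 (add q4, (q1 == (q1 -> q3))):
                (q1 == (q1 -> q3)): β-rule — branch into q1, (q1 -> q3)  //  !q1, !(q1 -> q3).
                  branch 2.1.2.1.1 (add q1, (q1 -> q3)):
                    (q1 -> q3): β-rule — branch into !q1  //  q3.
                      branch 2.1.2.1.1.1 (add !q1):
                        × closes — contains both q1 and !q1.
                      branch 2.1.2.1.1.2 (add q3):
                        ○ open, literals {q1=true, q2=true, q3=true, q4=true}.
                  branch 2.1.2.1.2 (add !q1, !(q1 -> q3)):
                    × closes — contains both q1 and !q1.
              branch 2.1.2.2 (add !q4, !(q1 == (q1 -> q3))):
                !(q1 == (q1 -> q3)): β-rule — branch into q1, !(q1 -> q3)  //  !q1, (q1 -> q3).
                  branch 2.1.2.2.1 (add q1, !(q1 -> q3)):
                    !(q1 -> q3): α-rule — add q1, !q3.
                    ○ open, literals {q1=true, q2=true, q3=false, q4=false}.
                  branch 2.1.2.2.2 (add !q1, (q1 -> q3)):
                    × closes — contains both q1 and !q1.
      branch 2.2 (add !q1, !q2):
        (((((q3 && q2) && q3) || !q3) || q4) || (q4 == (q1 == (q1 -> q3)))): β-rule — branch into ((((q3 && q2) && q3) || !q3) || q4)  //  (q4 == (q1 == (q1 -> q3))).
          branch 2.2.1 (add ((((q3 && q2) && q3) || !q3) || q4)):
            ((((q3 && q2) && q3) || !q3) || q4): β-rule — branch into (((q3 && q2) && q3) || !q3)  //  q4.
              branch 2.2.1.1 (add (((q3 && q2) && q3) || !q3)):
                (((q3 && q2) && q3) || !q3): β-rule — branch into ((q3 && q2) && q3)  //  !q3.
                  branch 2.2.1.1.1 (add ((q3 && q2) && q3)):
                    ((q3 && q2) && q3): α-rule — add (q3 && q2), q3.
                    (q3 && q2): α-rule — add q3, q2.
                    × closes — contains both q2 and !q2.
                  branch 2.2.1.1.2 (add !q3):
                    ○ open, literals {q1=false, q2=false, q3=false}.
              branch 2.2.1.2 (add q4):
                ○ open, literals {q1=false, q2=false, q4=true}.
          branch 2.2.2 (add (q4 == (q1 == (q1 -> q3)))):
            (q4 == (q1 == (q1 -> q3))): β-rule — branch into q4, (q1 == (q1 -> q3))  //  !q4, !(q1 == (q1 -> q3)).
              branch 2.2.2.1 (add q4, (q1 == (q1 -> q3))):
                (q1 == (q1 -> q3)): β-rule — branch into q1, (q1 -> q3)  //  !q1, !(q1 -> q3).
                  branch 2.2.2.1.1 (add q1, (q1 -> q3)):
                    × closes — contains both q1 and !q1.
                  branch 2.2.2.1.2 (add !q1, !(q1 -> q3)):
                    !(q1 -> q3): α-rule — add q1, !q3.
                    × closes — contains both q1 and !q1.
              branch 2.2.2.2 (add !q4, !(q1 == (q1 -> q3))):
                !(q1 == (q1 -> q3)): β-rule — branch into q1, !(q1 -> q3)  //  !q1, (q1 -> q3).
                  branch 2.2.2.2.1 (add q1, !(q1 -> q3)):
                    × closes — contains both q1 and !q1.
                  branch 2.2.2.2.2 (add !q1, (q1 -> q3)):
                    (q1 -> q3): β-rule — branch into !q1  //  q3.
                      branch 2.2.2.2.2.1 (add !q1):
                        ○ open, literals {q1=false, q2=false, q4=false}.
                      branch 2.2.2.2.2.2 (add q3):
                        ○ open, literals {q1=false, q2=false, q3=true, q4=false}.
9 branches closed, 10 open.
Each open branch fixes some atoms; the unmentioned ones are free. Counting distinct full assignments: branch {q1=false, q2=false, q4=true} (q3) contributes 2 new; branch {q1=true, q2=true, q3=true} (q4) contributes 2 new; branch {q1=true, q2=true, q3=false} (q4) contributes 2 new; branch {q1=true, q2=true, q4=true} (q3) contributes 0 new; branch {q1=true, q2=true, q3=true, q4=true} (none free) contributes 0 new; branch {q1=true, q2=true, q3=false, q4=false} (none free) contributes 0 new; branch {q1=false, q2=false, q3=false} (q4) contributes 1 new; branch {q1=false, q2=false, q4=true} (q3) contributes 0 new; branch {q1=false, q2=false, q4=false} (q3) contributes 1 new; branch {q1=false, q2=false, q3=true, q4=false} (none free) contributes 0 new. Total: 8.

8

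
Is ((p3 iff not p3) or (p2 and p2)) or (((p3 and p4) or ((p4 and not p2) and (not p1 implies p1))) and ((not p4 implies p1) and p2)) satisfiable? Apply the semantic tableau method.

Satisfiable

Initial set: {(((p3 iff not p3) or (p2 and p2)) or (((p3 and p4) or ((p4 and not p2) and (not p1 implies p1))) and ((not p4 implies p1) and p2)))}.
(((p3 iff not p3) or (p2 and p2)) or (((p3 and p4) or ((p4 and not p2) and (not p1 implies p1))) and ((not p4 implies p1) and p2))): β-rule — branch into ((p3 iff not p3) or (p2 and p2))  //  (((p3 and p4) or ((p4 and not p2) and (not p1 implies p1))) and ((not p4 implies p1) and p2)).
  branch 1 (add ((p3 iff not p3) or (p2 and p2))):
    ((p3 iff not p3) or (p2 and p2)): β-rule — branch into (p3 iff not p3)  //  (p2 and p2).
      branch 1.1 (add (p3 iff not p3)):
        (p3 iff not p3): β-rule — branch into p3, not p3  //  not p3, not not p3.
          branch 1.1.1 (add p3, not p3):
            × closes — contains both p3 and not p3.
          branch 1.1.2 (add not p3, not not p3):
            × closes — contains both p3 and not p3.
      branch 1.2 (add (p2 and p2)):
        (p2 and p2): α-rule — add p2, p2.
        ○ open, literals {p2=1}.
  branch 2 (add (((p3 and p4) or ((p4 and not p2) and (not p1 implies p1))) and ((not p4 implies p1) and p2))):
    (((p3 and p4) or ((p4 and not p2) and (not p1 implies p1))) and ((not p4 implies p1) and p2)): α-rule — add ((p3 and p4) or ((p4 and not p2) and (not p1 implies p1))), ((not p4 implies p1) and p2).
    ((not p4 implies p1) and p2): α-rule — add (not p4 implies p1), p2.
    ((p3 and p4) or ((p4 and not p2) and (not p1 implies p1))): β-rule — branch into (p3 and p4)  //  ((p4 and not p2) and (not p1 implies p1)).
      branch 2.1 (add (p3 and p4)):
        (p3 and p4): α-rule — add p3, p4.
        (not p4 implies p1): β-rule — branch into not not p4  //  p1.
          branch 2.1.1 (add not not p4):
            ○ open, literals {p2=1, p3=1, p4=1}.
          branch 2.1.2 (add p1):
            ○ open, literals {p1=1, p2=1, p3=1, p4=1}.
      branch 2.2 (add ((p4 and not p2) and (not p1 implies p1))):
        ((p4 and not p2) and (not p1 implies p1)): α-rule — add (p4 and not p2), (not p1 implies p1).
        (p4 and not p2): α-rule — add p4, not p2.
        × closes — contains both p2 and not p2.
3 branches closed, 3 open.
An open branch gives a satisfying assignment: p2=1.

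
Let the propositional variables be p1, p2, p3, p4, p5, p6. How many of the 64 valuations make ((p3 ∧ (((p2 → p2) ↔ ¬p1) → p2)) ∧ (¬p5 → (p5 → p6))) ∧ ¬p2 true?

8

Initial set: {T (((p3 ∧ (((p2 → p2) ↔ ¬p1) → p2)) ∧ (¬p5 → (p5 → p6))) ∧ ¬p2)}.
T (((p3 ∧ (((p2 → p2) ↔ ¬p1) → p2)) ∧ (¬p5 → (p5 → p6))) ∧ ¬p2): α-rule — add T ((p3 ∧ (((p2 → p2) ↔ ¬p1) → p2)) ∧ (¬p5 → (p5 → p6))), T ¬p2.
T ((p3 ∧ (((p2 → p2) ↔ ¬p1) → p2)) ∧ (¬p5 → (p5 → p6))): α-rule — add T (p3 ∧ (((p2 → p2) ↔ ¬p1) → p2)), T (¬p5 → (p5 → p6)).
T (p3 ∧ (((p2 → p2) ↔ ¬p1) → p2)): α-rule — add T p3, T (((p2 → p2) ↔ ¬p1) → p2).
T (¬p5 → (p5 → p6)): β-rule — branch into F ¬p5  //  T (p5 → p6).
  branch 1 (add F ¬p5):
    T (((p2 → p2) ↔ ¬p1) → p2): β-rule — branch into F ((p2 → p2) ↔ ¬p1)  //  T p2.
      branch 1.1 (add F ((p2 → p2) ↔ ¬p1)):
        F ((p2 → p2) ↔ ¬p1): β-rule — branch into T (p2 → p2), F ¬p1  //  F (p2 → p2), T ¬p1.
          branch 1.1.1 (add T (p2 → p2), F ¬p1):
            T (p2 → p2): β-rule — branch into F p2  //  T p2.
              branch 1.1.1.1 (add F p2):
                ○ open, literals {p1=true, p2=false, p3=true, p5=true}.
              branch 1.1.1.2 (add T p2):
                × closes — contains both p2 and ¬p2.
          branch 1.1.2 (add F (p2 → p2), T ¬p1):
            F (p2 → p2): α-rule — add T p2, F p2.
            × closes — contains both p2 and ¬p2.
      branch 1.2 (add T p2):
        × closes — contains both p2 and ¬p2.
  branch 2 (add T (p5 → p6)):
    T (((p2 → p2) ↔ ¬p1) → p2): β-rule — branch into F ((p2 → p2) ↔ ¬p1)  //  T p2.
      branch 2.1 (add F ((p2 → p2) ↔ ¬p1)):
        T (p5 → p6): β-rule — branch into F p5  //  T p6.
          branch 2.1.1 (add F p5):
            F ((p2 → p2) ↔ ¬p1): β-rule — branch into T (p2 → p2), F ¬p1  //  F (p2 → p2), T ¬p1.
              branch 2.1.1.1 (add T (p2 → p2), F ¬p1):
                T (p2 → p2): β-rule — branch into F p2  //  T p2.
                  branch 2.1.1.1.1 (add F p2):
                    ○ open, literals {p1=true, p2=false, p3=true, p5=false}.
                  branch 2.1.1.1.2 (add T p2):
                    × closes — contains both p2 and ¬p2.
              branch 2.1.1.2 (add F (p2 → p2), T ¬p1):
                F (p2 → p2): α-rule — add T p2, F p2.
                × closes — contains both p2 and ¬p2.
          branch 2.1.2 (add T p6):
            F ((p2 → p2) ↔ ¬p1): β-rule — branch into T (p2 → p2), F ¬p1  //  F (p2 → p2), T ¬p1.
              branch 2.1.2.1 (add T (p2 → p2), F ¬p1):
                T (p2 → p2): β-rule — branch into F p2  //  T p2.
                  branch 2.1.2.1.1 (add F p2):
                    ○ open, literals {p1=true, p2=false, p3=true, p6=true}.
                  branch 2.1.2.1.2 (add T p2):
                    × closes — contains both p2 and ¬p2.
              branch 2.1.2.2 (add F (p2 → p2), T ¬p1):
                F (p2 → p2): α-rule — add T p2, F p2.
                × closes — contains both p2 and ¬p2.
      branch 2.2 (add T p2):
        × closes — contains both p2 and ¬p2.
8 branches closed, 3 open.
Each open branch fixes some atoms; the unmentioned ones are free. Counting distinct full assignments: branch {p1=true, p2=false, p3=true, p5=true} (p4, p6) contributes 4 new; branch {p1=true, p2=false, p3=true, p5=false} (p4, p6) contributes 4 new; branch {p1=true, p2=false, p3=true, p6=true} (p4, p5) contributes 0 new. Total: 8.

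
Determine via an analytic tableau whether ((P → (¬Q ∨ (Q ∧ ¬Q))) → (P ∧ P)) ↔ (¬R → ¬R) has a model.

Satisfiable

Initial set: {T (((P → (¬Q ∨ (Q ∧ ¬Q))) → (P ∧ P)) ↔ (¬R → ¬R))}.
T (((P → (¬Q ∨ (Q ∧ ¬Q))) → (P ∧ P)) ↔ (¬R → ¬R)): β-rule — branch into T ((P → (¬Q ∨ (Q ∧ ¬Q))) → (P ∧ P)), T (¬R → ¬R)  //  F ((P → (¬Q ∨ (Q ∧ ¬Q))) → (P ∧ P)), F (¬R → ¬R).
  branch 1 (add T ((P → (¬Q ∨ (Q ∧ ¬Q))) → (P ∧ P)), T (¬R → ¬R)):
    T ((P → (¬Q ∨ (Q ∧ ¬Q))) → (P ∧ P)): β-rule — branch into F (P → (¬Q ∨ (Q ∧ ¬Q)))  //  T (P ∧ P).
      branch 1.1 (add F (P → (¬Q ∨ (Q ∧ ¬Q)))):
        F (P → (¬Q ∨ (Q ∧ ¬Q))): α-rule — add T P, F (¬Q ∨ (Q ∧ ¬Q)).
        F (¬Q ∨ (Q ∧ ¬Q)): α-rule — add F ¬Q, F (Q ∧ ¬Q).
        T (¬R → ¬R): β-rule — branch into F ¬R  //  T ¬R.
          branch 1.1.1 (add F ¬R):
            F (Q ∧ ¬Q): β-rule — branch into F Q  //  F ¬Q.
              branch 1.1.1.1 (add F Q):
                × closes — contains both Q and ¬Q.
              branch 1.1.1.2 (add F ¬Q):
                ○ open, literals {P=T, Q=T, R=T}.
          branch 1.1.2 (add T ¬R):
            F (Q ∧ ¬Q): β-rule — branch into F Q  //  F ¬Q.
              branch 1.1.2.1 (add F Q):
                × closes — contains both Q and ¬Q.
              branch 1.1.2.2 (add F ¬Q):
                ○ open, literals {P=T, Q=T, R=F}.
      branch 1.2 (add T (P ∧ P)):
        T (P ∧ P): α-rule — add T P, T P.
        T (¬R → ¬R): β-rule — branch into F ¬R  //  T ¬R.
          branch 1.2.1 (add F ¬R):
            ○ open, literals {P=T, R=T}.
          branch 1.2.2 (add T ¬R):
            ○ open, literals {P=T, R=F}.
  branch 2 (add F ((P → (¬Q ∨ (Q ∧ ¬Q))) → (P ∧ P)), F (¬R → ¬R)):
    F ((P → (¬Q ∨ (Q ∧ ¬Q))) → (P ∧ P)): α-rule — add T (P → (¬Q ∨ (Q ∧ ¬Q))), F (P ∧ P).
    F (¬R → ¬R): α-rule — add T ¬R, F ¬R.
    × closes — contains both R and ¬R.
3 branches closed, 4 open.
An open branch gives a satisfying assignment: P=T, Q=T, R=T.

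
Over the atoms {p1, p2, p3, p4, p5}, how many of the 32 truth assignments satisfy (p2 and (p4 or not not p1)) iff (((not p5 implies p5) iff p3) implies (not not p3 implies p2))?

16

Initial set: {((p2 and (p4 or not not p1)) iff (((not p5 implies p5) iff p3) implies (not not p3 implies p2)))}.
((p2 and (p4 or not not p1)) iff (((not p5 implies p5) iff p3) implies (not not p3 implies p2))): β-rule — branch into (p2 and (p4 or not not p1)), (((not p5 implies p5) iff p3) implies (not not p3 implies p2))  //  not (p2 and (p4 or not not p1)), not (((not p5 implies p5) iff p3) implies (not not p3 implies p2)).
  branch 1 (add (p2 and (p4 or not not p1)), (((not p5 implies p5) iff p3) implies (not not p3 implies p2))):
    (p2 and (p4 or not not p1)): α-rule — add p2, (p4 or not not p1).
    (((not p5 implies p5) iff p3) implies (not not p3 implies p2)): β-rule — branch into not ((not p5 implies p5) iff p3)  //  (not not p3 implies p2).
      branch 1.1 (add not ((not p5 implies p5) iff p3)):
        (p4 or not not p1): β-rule — branch into p4  //  not not p1.
          branch 1.1.1 (add p4):
            not ((not p5 implies p5) iff p3): β-rule — branch into (not p5 implies p5), not p3  //  not (not p5 implies p5), p3.
              branch 1.1.1.1 (add (not p5 implies p5), not p3):
                (not p5 implies p5): β-rule — branch into not not p5  //  p5.
                  branch 1.1.1.1.1 (add not not p5):
                    ○ open, literals {p2=1, p3=0, p4=1, p5=1}.
                  branch 1.1.1.1.2 (add p5):
                    ○ open, literals {p2=1, p3=0, p4=1, p5=1}.
              branch 1.1.1.2 (add not (not p5 implies p5), p3):
                not (not p5 implies p5): α-rule — add not p5, not p5.
                ○ open, literals {p2=1, p3=1, p4=1, p5=0}.
          branch 1.1.2 (add not not p1):
            not not p1: drop double negation, giving p1.
            not ((not p5 implies p5) iff p3): β-rule — branch into (not p5 implies p5), not p3  //  not (not p5 implies p5), p3.
              branch 1.1.2.1 (add (not p5 implies p5), not p3):
                (not p5 implies p5): β-rule — branch into not not p5  //  p5.
                  branch 1.1.2.1.1 (add not not p5):
                    ○ open, literals {p1=1, p2=1, p3=0, p5=1}.
                  branch 1.1.2.1.2 (add p5):
                    ○ open, literals {p1=1, p2=1, p3=0, p5=1}.
              branch 1.1.2.2 (add not (not p5 implies p5), p3):
                not (not p5 implies p5): α-rule — add not p5, not p5.
                ○ open, literals {p1=1, p2=1, p3=1, p5=0}.
      branch 1.2 (add (not not p3 implies p2)):
        (p4 or not not p1): β-rule — branch into p4  //  not not p1.
          branch 1.2.1 (add p4):
            (not not p3 implies p2): β-rule — branch into not not not p3  //  p2.
              branch 1.2.1.1 (add not not not p3):
                not not not p3: drop double negation, giving not p3.
                ○ open, literals {p2=1, p3=0, p4=1}.
              branch 1.2.1.2 (add p2):
                ○ open, literals {p2=1, p4=1}.
          branch 1.2.2 (add not not p1):
            not not p1: drop double negation, giving p1.
            (not not p3 implies p2): β-rule — branch into not not not p3  //  p2.
              branch 1.2.2.1 (add not not not p3):
                not not not p3: drop double negation, giving not p3.
                ○ open, literals {p1=1, p2=1, p3=0}.
              branch 1.2.2.2 (add p2):
                ○ open, literals {p1=1, p2=1}.
  branch 2 (add not (p2 and (p4 or not not p1)), not (((not p5 implies p5) iff p3) implies (not not p3 implies p2))):
    not (((not p5 implies p5) iff p3) implies (not not p3 implies p2)): α-rule — add ((not p5 implies p5) iff p3), not (not not p3 implies p2).
    not (not not p3 implies p2): α-rule — add not not p3, not p2.
    not not p3: drop double negation, giving p3.
    not (p2 and (p4 or not not p1)): β-rule — branch into not p2  //  not (p4 or not not p1).
      branch 2.1 (add not p2):
        ((not p5 implies p5) iff p3): β-rule — branch into (not p5 implies p5), p3  //  not (not p5 implies p5), not p3.
          branch 2.1.1 (add (not p5 implies p5), p3):
            (not p5 implies p5): β-rule — branch into not not p5  //  p5.
              branch 2.1.1.1 (add not not p5):
                ○ open, literals {p2=0, p3=1, p5=1}.
              branch 2.1.1.2 (add p5):
                ○ open, literals {p2=0, p3=1, p5=1}.
          branch 2.1.2 (add not (not p5 implies p5), not p3):
            × closes — contains both p3 and not p3.
      branch 2.2 (add not (p4 or not not p1)):
        not (p4 or not not p1): α-rule — add not p4, not not not p1.
        not not not p1: drop double negation, giving not p1.
        ((not p5 implies p5) iff p3): β-rule — branch into (not p5 implies p5), p3  //  not (not p5 implies p5), not p3.
          branch 2.2.1 (add (not p5 implies p5), p3):
            (not p5 implies p5): β-rule — branch into not not p5  //  p5.
              branch 2.2.1.1 (add not not p5):
                ○ open, literals {p1=0, p2=0, p3=1, p4=0, p5=1}.
              branch 2.2.1.2 (add p5):
                ○ open, literals {p1=0, p2=0, p3=1, p4=0, p5=1}.
          branch 2.2.2 (add not (not p5 implies p5), not p3):
            × closes — contains both p3 and not p3.
2 branches closed, 14 open.
Each open branch fixes some atoms; the unmentioned ones are free. Counting distinct full assignments: branch {p2=1, p3=0, p4=1, p5=1} (p1) contributes 2 new; branch {p2=1, p3=0, p4=1, p5=1} (p1) contributes 0 new; branch {p2=1, p3=1, p4=1, p5=0} (p1) contributes 2 new; branch {p1=1, p2=1, p3=0, p5=1} (p4) contributes 1 new; branch {p1=1, p2=1, p3=0, p5=1} (p4) contributes 0 new; branch {p1=1, p2=1, p3=1, p5=0} (p4) contributes 1 new; branch {p2=1, p3=0, p4=1} (p1, p5) contributes 2 new; branch {p2=1, p4=1} (p1, p3, p5) contributes 2 new; branch {p1=1, p2=1, p3=0} (p4, p5) contributes 1 new; branch {p1=1, p2=1} (p3, p4, p5) contributes 1 new; branch {p2=0, p3=1, p5=1} (p1, p4) contributes 4 new; branch {p2=0, p3=1, p5=1} (p1, p4) contributes 0 new; branch {p1=0, p2=0, p3=1, p4=0, p5=1} (none free) contributes 0 new; branch {p1=0, p2=0, p3=1, p4=0, p5=1} (none free) contributes 0 new. Total: 16.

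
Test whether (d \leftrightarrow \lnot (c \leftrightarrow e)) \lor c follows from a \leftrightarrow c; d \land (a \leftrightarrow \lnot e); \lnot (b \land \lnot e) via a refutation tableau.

Yes

Initial set: {T (a \leftrightarrow c); T (d \land (a \leftrightarrow \lnot e)); T \lnot (b \land \lnot e); F ((d \leftrightarrow \lnot (c \leftrightarrow e)) \lor c)}.
T (d \land (a \leftrightarrow \lnot e)): α-rule — add T d, T (a \leftrightarrow \lnot e).
F ((d \leftrightarrow \lnot (c \leftrightarrow e)) \lor c): α-rule — add F (d \leftrightarrow \lnot (c \leftrightarrow e)), F c.
T (a \leftrightarrow c): β-rule — branch into T a, T c  //  F a, F c.
  branch 1 (add T a, T c):
    × closes — contains both c and \lnot c.
  branch 2 (add F a, F c):
    T \lnot (b \land \lnot e): β-rule — branch into F b  //  F \lnot e.
      branch 2.1 (add F b):
        T (a \leftrightarrow \lnot e): β-rule — branch into T a, T \lnot e  //  F a, F \lnot e.
          branch 2.1.1 (add T a, T \lnot e):
            × closes — contains both a and \lnot a.
          branch 2.1.2 (add F a, F \lnot e):
            F (d \leftrightarrow \lnot (c \leftrightarrow e)): β-rule — branch into T d, F \lnot (c \leftrightarrow e)  //  F d, T \lnot (c \leftrightarrow e).
              branch 2.1.2.1 (add T d, F \lnot (c \leftrightarrow e)):
                F \lnot (c \leftrightarrow e): β-rule — branch into T c, T e  //  F c, F e.
                  branch 2.1.2.1.1 (add T c, T e):
                    × closes — contains both c and \lnot c.
                  branch 2.1.2.1.2 (add F c, F e):
                    × closes — contains both e and \lnot e.
              branch 2.1.2.2 (add F d, T \lnot (c \leftrightarrow e)):
                × closes — contains both d and \lnot d.
      branch 2.2 (add F \lnot e):
        T (a \leftrightarrow \lnot e): β-rule — branch into T a, T \lnot e  //  F a, F \lnot e.
          branch 2.2.1 (add T a, T \lnot e):
            × closes — contains both a and \lnot a.
          branch 2.2.2 (add F a, F \lnot e):
            F (d \leftrightarrow \lnot (c \leftrightarrow e)): β-rule — branch into T d, F \lnot (c \leftrightarrow e)  //  F d, T \lnot (c \leftrightarrow e).
              branch 2.2.2.1 (add T d, F \lnot (c \leftrightarrow e)):
                F \lnot (c \leftrightarrow e): β-rule — branch into T c, T e  //  F c, F e.
                  branch 2.2.2.1.1 (add T c, T e):
                    × closes — contains both c and \lnot c.
                  branch 2.2.2.1.2 (add F c, F e):
                    × closes — contains both e and \lnot e.
              branch 2.2.2.2 (add F d, T \lnot (c \leftrightarrow e)):
                × closes — contains both d and \lnot d.
All 9 branches close.
Every branch closed, so the premises entail the conclusion.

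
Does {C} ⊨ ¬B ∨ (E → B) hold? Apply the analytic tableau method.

Initial set: {T C; F (¬B ∨ (E → B))}.
F (¬B ∨ (E → B)): α-rule — add F ¬B, F (E → B).
F (E → B): α-rule — add T E, F B.
× closes — contains both B and ¬B.
All 1 branch closes.
Every branch closed, so the premises entail the conclusion.

Yes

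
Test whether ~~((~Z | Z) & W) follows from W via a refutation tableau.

Yes

Initial set: {W; ~~~((~Z | Z) & W)}.
~~~((~Z | Z) & W): drop double negation, giving ~((~Z | Z) & W).
~((~Z | Z) & W): β-rule — branch into ~(~Z | Z)  //  ~W.
  branch 1 (add ~(~Z | Z)):
    ~(~Z | Z): α-rule — add ~~Z, ~Z.
    × closes — contains both Z and ~Z.
  branch 2 (add ~W):
    × closes — contains both W and ~W.
All 2 branches close.
Every branch closed, so the premises entail the conclusion.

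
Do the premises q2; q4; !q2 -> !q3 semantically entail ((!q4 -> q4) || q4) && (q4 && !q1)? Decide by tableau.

Initial set: {q2; q4; (!q2 -> !q3); !(((!q4 -> q4) || q4) && (q4 && !q1))}.
(!q2 -> !q3): β-rule — branch into !!q2  //  !q3.
  branch 1 (add !!q2):
    !(((!q4 -> q4) || q4) && (q4 && !q1)): β-rule — branch into !((!q4 -> q4) || q4)  //  !(q4 && !q1).
      branch 1.1 (add !((!q4 -> q4) || q4)):
        !((!q4 -> q4) || q4): α-rule — add !(!q4 -> q4), !q4.
        × closes — contains both q4 and !q4.
      branch 1.2 (add !(q4 && !q1)):
        !(q4 && !q1): β-rule — branch into !q4  //  !!q1.
          branch 1.2.1 (add !q4):
            × closes — contains both q4 and !q4.
          branch 1.2.2 (add !!q1):
            ○ open, literals {q1=T, q2=T, q4=T}.
  branch 2 (add !q3):
    !(((!q4 -> q4) || q4) && (q4 && !q1)): β-rule — branch into !((!q4 -> q4) || q4)  //  !(q4 && !q1).
      branch 2.1 (add !((!q4 -> q4) || q4)):
        !((!q4 -> q4) || q4): α-rule — add !(!q4 -> q4), !q4.
        × closes — contains both q4 and !q4.
      branch 2.2 (add !(q4 && !q1)):
        !(q4 && !q1): β-rule — branch into !q4  //  !!q1.
          branch 2.2.1 (add !q4):
            × closes — contains both q4 and !q4.
          branch 2.2.2 (add !!q1):
            ○ open, literals {q1=T, q2=T, q3=F, q4=T}.
4 branches closed, 2 open.
An open branch gives a countermodel: q1=T, q2=T, q4=T (unmentioned atoms arbitrary); the premises hold there but the conclusion fails.

No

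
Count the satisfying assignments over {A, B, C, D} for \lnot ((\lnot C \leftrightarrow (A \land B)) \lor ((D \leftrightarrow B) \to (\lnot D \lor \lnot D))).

Initial set: {T \lnot ((\lnot C \leftrightarrow (A \land B)) \lor ((D \leftrightarrow B) \to (\lnot D \lor \lnot D)))}.
T \lnot ((\lnot C \leftrightarrow (A \land B)) \lor ((D \leftrightarrow B) \to (\lnot D \lor \lnot D))): α-rule — add F (\lnot C \leftrightarrow (A \land B)), F ((D \leftrightarrow B) \to (\lnot D \lor \lnot D)).
F ((D \leftrightarrow B) \to (\lnot D \lor \lnot D)): α-rule — add T (D \leftrightarrow B), F (\lnot D \lor \lnot D).
F (\lnot D \lor \lnot D): α-rule — add F \lnot D, F \lnot D.
F (\lnot C \leftrightarrow (A \land B)): β-rule — branch into T \lnot C, F (A \land B)  //  F \lnot C, T (A \land B).
  branch 1 (add T \lnot C, F (A \land B)):
    T (D \leftrightarrow B): β-rule — branch into T D, T B  //  F D, F B.
      branch 1.1 (add T D, T B):
        F (A \land B): β-rule — branch into F A  //  F B.
          branch 1.1.1 (add F A):
            ○ open, literals {A=false, B=true, C=false, D=true}.
          branch 1.1.2 (add F B):
            × closes — contains both B and \lnot B.
      branch 1.2 (add F D, F B):
        × closes — contains both D and \lnot D.
  branch 2 (add F \lnot C, T (A \land B)):
    T (A \land B): α-rule — add T A, T B.
    T (D \leftrightarrow B): β-rule — branch into T D, T B  //  F D, F B.
      branch 2.1 (add T D, T B):
        ○ open, literals {A=true, B=true, C=true, D=true}.
      branch 2.2 (add F D, F B):
        × closes — contains both D and \lnot D.
3 branches closed, 2 open.
Each open branch fixes some atoms; the unmentioned ones are free. Counting distinct full assignments: branch {A=false, B=true, C=false, D=true} (none free) contributes 1 new; branch {A=true, B=true, C=true, D=true} (none free) contributes 1 new. Total: 2.

2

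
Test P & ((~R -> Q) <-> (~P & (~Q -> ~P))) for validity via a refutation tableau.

Assume the negation and expand:
Initial set: {~(P & ((~R -> Q) <-> (~P & (~Q -> ~P))))}.
~(P & ((~R -> Q) <-> (~P & (~Q -> ~P)))): β-rule — branch into ~P  //  ~((~R -> Q) <-> (~P & (~Q -> ~P))).
  branch 1 (add ~P):
    ○ open, literals {P=F}.
  branch 2 (add ~((~R -> Q) <-> (~P & (~Q -> ~P)))):
    ~((~R -> Q) <-> (~P & (~Q -> ~P))): β-rule — branch into (~R -> Q), ~(~P & (~Q -> ~P))  //  ~(~R -> Q), (~P & (~Q -> ~P)).
      branch 2.1 (add (~R -> Q), ~(~P & (~Q -> ~P))):
        (~R -> Q): β-rule — branch into ~~R  //  Q.
          branch 2.1.1 (add ~~R):
            ~(~P & (~Q -> ~P)): β-rule — branch into ~~P  //  ~(~Q -> ~P).
              branch 2.1.1.1 (add ~~P):
                ○ open, literals {P=T, R=T}.
              branch 2.1.1.2 (add ~(~Q -> ~P)):
                ~(~Q -> ~P): α-rule — add ~Q, ~~P.
                ○ open, literals {P=T, Q=F, R=T}.
          branch 2.1.2 (add Q):
            ~(~P & (~Q -> ~P)): β-rule — branch into ~~P  //  ~(~Q -> ~P).
              branch 2.1.2.1 (add ~~P):
                ○ open, literals {P=T, Q=T}.
              branch 2.1.2.2 (add ~(~Q -> ~P)):
                ~(~Q -> ~P): α-rule — add ~Q, ~~P.
                × closes — contains both Q and ~Q.
      branch 2.2 (add ~(~R -> Q), (~P & (~Q -> ~P))):
        ~(~R -> Q): α-rule — add ~R, ~Q.
        (~P & (~Q -> ~P)): α-rule — add ~P, (~Q -> ~P).
        (~Q -> ~P): β-rule — branch into ~~Q  //  ~P.
          branch 2.2.1 (add ~~Q):
            × closes — contains both Q and ~Q.
          branch 2.2.2 (add ~P):
            ○ open, literals {P=F, Q=F, R=F}.
2 branches closed, 5 open.
An open branch gives a countermodel: P=F (unmentioned atoms arbitrary); under it the original formula is false.

Not valid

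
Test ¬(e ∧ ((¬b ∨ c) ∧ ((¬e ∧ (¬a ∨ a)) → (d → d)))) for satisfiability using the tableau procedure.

Initial set: {¬(e ∧ ((¬b ∨ c) ∧ ((¬e ∧ (¬a ∨ a)) → (d → d))))}.
¬(e ∧ ((¬b ∨ c) ∧ ((¬e ∧ (¬a ∨ a)) → (d → d)))): β-rule — branch into ¬e  //  ¬((¬b ∨ c) ∧ ((¬e ∧ (¬a ∨ a)) → (d → d))).
  branch 1 (add ¬e):
    ○ open, literals {e=F}.
  branch 2 (add ¬((¬b ∨ c) ∧ ((¬e ∧ (¬a ∨ a)) → (d → d)))):
    ¬((¬b ∨ c) ∧ ((¬e ∧ (¬a ∨ a)) → (d → d))): β-rule — branch into ¬(¬b ∨ c)  //  ¬((¬e ∧ (¬a ∨ a)) → (d → d)).
      branch 2.1 (add ¬(¬b ∨ c)):
        ¬(¬b ∨ c): α-rule — add ¬¬b, ¬c.
        ○ open, literals {b=T, c=F}.
      branch 2.2 (add ¬((¬e ∧ (¬a ∨ a)) → (d → d))):
        ¬((¬e ∧ (¬a ∨ a)) → (d → d)): α-rule — add (¬e ∧ (¬a ∨ a)), ¬(d → d).
        (¬e ∧ (¬a ∨ a)): α-rule — add ¬e, (¬a ∨ a).
        ¬(d → d): α-rule — add d, ¬d.
        × closes — contains both d and ¬d.
1 branch closed, 2 open.
An open branch gives a satisfying assignment: e=F.

Satisfiable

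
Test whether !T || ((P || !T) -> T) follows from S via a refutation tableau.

Initial set: {S; !(!T || ((P || !T) -> T))}.
!(!T || ((P || !T) -> T)): α-rule — add !!T, !((P || !T) -> T).
!((P || !T) -> T): α-rule — add (P || !T), !T.
× closes — contains both T and !T.
All 1 branch closes.
Every branch closed, so the premises entail the conclusion.

Yes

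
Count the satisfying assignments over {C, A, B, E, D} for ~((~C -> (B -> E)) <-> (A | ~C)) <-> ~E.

20

Initial set: {T (~((~C -> (B -> E)) <-> (A | ~C)) <-> ~E)}.
T (~((~C -> (B -> E)) <-> (A | ~C)) <-> ~E): β-rule — branch into T ~((~C -> (B -> E)) <-> (A | ~C)), T ~E  //  F ~((~C -> (B -> E)) <-> (A | ~C)), F ~E.
  branch 1 (add T ~((~C -> (B -> E)) <-> (A | ~C)), T ~E):
    T ~((~C -> (B -> E)) <-> (A | ~C)): β-rule — branch into T (~C -> (B -> E)), F (A | ~C)  //  F (~C -> (B -> E)), T (A | ~C).
      branch 1.1 (add T (~C -> (B -> E)), F (A | ~C)):
        F (A | ~C): α-rule — add F A, F ~C.
        T (~C -> (B -> E)): β-rule — branch into F ~C  //  T (B -> E).
          branch 1.1.1 (add F ~C):
            ○ open, literals {A=0, C=1, E=0}.
          branch 1.1.2 (add T (B -> E)):
            T (B -> E): β-rule — branch into F B  //  T E.
              branch 1.1.2.1 (add F B):
                ○ open, literals {A=0, B=0, C=1, E=0}.
              branch 1.1.2.2 (add T E):
                × closes — contains both E and ~E.
      branch 1.2 (add F (~C -> (B -> E)), T (A | ~C)):
        F (~C -> (B -> E)): α-rule — add T ~C, F (B -> E).
        F (B -> E): α-rule — add T B, F E.
        T (A | ~C): β-rule — branch into T A  //  T ~C.
          branch 1.2.1 (add T A):
            ○ open, literals {A=1, B=1, C=0, E=0}.
          branch 1.2.2 (add T ~C):
            ○ open, literals {B=1, C=0, E=0}.
  branch 2 (add F ~((~C -> (B -> E)) <-> (A | ~C)), F ~E):
    F ~((~C -> (B -> E)) <-> (A | ~C)): β-rule — branch into T (~C -> (B -> E)), T (A | ~C)  //  F (~C -> (B -> E)), F (A | ~C).
      branch 2.1 (add T (~C -> (B -> E)), T (A | ~C)):
        T (~C -> (B -> E)): β-rule — branch into F ~C  //  T (B -> E).
          branch 2.1.1 (add F ~C):
            T (A | ~C): β-rule — branch into T A  //  T ~C.
              branch 2.1.1.1 (add T A):
                ○ open, literals {A=1, C=1, E=1}.
              branch 2.1.1.2 (add T ~C):
                × closes — contains both C and ~C.
          branch 2.1.2 (add T (B -> E)):
            T (A | ~C): β-rule — branch into T A  //  T ~C.
              branch 2.1.2.1 (add T A):
                T (B -> E): β-rule — branch into F B  //  T E.
                  branch 2.1.2.1.1 (add F B):
                    ○ open, literals {A=1, B=0, E=1}.
                  branch 2.1.2.1.2 (add T E):
                    ○ open, literals {A=1, E=1}.
              branch 2.1.2.2 (add T ~C):
                T (B -> E): β-rule — branch into F B  //  T E.
                  branch 2.1.2.2.1 (add F B):
                    ○ open, literals {B=0, C=0, E=1}.
                  branch 2.1.2.2.2 (add T E):
                    ○ open, literals {C=0, E=1}.
      branch 2.2 (add F (~C -> (B -> E)), F (A | ~C)):
        F (~C -> (B -> E)): α-rule — add T ~C, F (B -> E).
        F (A | ~C): α-rule — add F A, F ~C.
        × closes — contains both C and ~C.
3 branches closed, 9 open.
Each open branch fixes some atoms; the unmentioned ones are free. Counting distinct full assignments: branch {A=0, C=1, E=0} (B, D) contributes 4 new; branch {A=0, B=0, C=1, E=0} (D) contributes 0 new; branch {A=1, B=1, C=0, E=0} (D) contributes 2 new; branch {B=1, C=0, E=0} (A, D) contributes 2 new; branch {A=1, C=1, E=1} (B, D) contributes 4 new; branch {A=1, B=0, E=1} (C, D) contributes 2 new; branch {A=1, E=1} (C, B, D) contributes 2 new; branch {B=0, C=0, E=1} (A, D) contributes 2 new; branch {C=0, E=1} (A, B, D) contributes 2 new. Total: 20.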